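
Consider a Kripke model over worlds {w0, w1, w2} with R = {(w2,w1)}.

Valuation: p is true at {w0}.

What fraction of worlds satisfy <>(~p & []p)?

1/3

w0: no successors, so <>(~p & []p) fails. ✗
w1: no successors, so <>(~p & []p) fails. ✗
w2: successors {w1}; ~p & []p there: w1:T. ✓
That's 1 of 3 worlds, so 1/3.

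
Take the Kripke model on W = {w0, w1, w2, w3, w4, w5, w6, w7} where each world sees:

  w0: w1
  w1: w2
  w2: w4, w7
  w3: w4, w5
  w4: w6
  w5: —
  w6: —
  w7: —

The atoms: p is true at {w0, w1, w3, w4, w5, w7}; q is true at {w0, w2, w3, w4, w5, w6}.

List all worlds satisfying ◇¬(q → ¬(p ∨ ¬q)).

{w2, w3}

w0: successors {w1}; ¬(q → ¬(p ∨ ¬q)) there: w1:F. ✗
w1: successors {w2}; ¬(q → ¬(p ∨ ¬q)) there: w2:F. ✗
w2: successors {w4, w7}; ¬(q → ¬(p ∨ ¬q)) there: w4:T, w7:F. ✓
w3: successors {w4, w5}; ¬(q → ¬(p ∨ ¬q)) there: w4:T, w5:T. ✓
w4: successors {w6}; ¬(q → ¬(p ∨ ¬q)) there: w6:F. ✗
w5: no successors, so ◇¬(q → ¬(p ∨ ¬q)) fails. ✗
w6: no successors, so ◇¬(q → ¬(p ∨ ¬q)) fails. ✗
w7: no successors, so ◇¬(q → ¬(p ∨ ¬q)) fails. ✗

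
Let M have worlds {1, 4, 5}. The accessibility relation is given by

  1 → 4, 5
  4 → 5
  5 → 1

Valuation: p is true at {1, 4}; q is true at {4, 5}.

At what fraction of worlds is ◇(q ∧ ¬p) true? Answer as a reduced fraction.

1: successors {4, 5}; q ∧ ¬p there: 4:F, 5:T. ✓
4: successors {5}; q ∧ ¬p there: 5:T. ✓
5: successors {1}; q ∧ ¬p there: 1:F. ✗
That's 2 of 3 worlds, so 2/3.

2/3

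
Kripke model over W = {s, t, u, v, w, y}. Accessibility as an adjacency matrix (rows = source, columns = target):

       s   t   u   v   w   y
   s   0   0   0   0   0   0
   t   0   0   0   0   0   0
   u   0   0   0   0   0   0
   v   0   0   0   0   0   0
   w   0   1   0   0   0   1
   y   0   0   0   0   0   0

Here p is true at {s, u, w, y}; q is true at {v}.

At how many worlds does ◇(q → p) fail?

s: no successors, so ◇(q → p) fails. ✗
t: no successors, so ◇(q → p) fails. ✗
u: no successors, so ◇(q → p) fails. ✗
v: no successors, so ◇(q → p) fails. ✗
w: successors {t, y}; q → p there: t:T, y:T. ✓
y: no successors, so ◇(q → p) fails. ✗
Satisfying worlds: {w}.
So ◇(q → p) fails at the other 5 worlds.

5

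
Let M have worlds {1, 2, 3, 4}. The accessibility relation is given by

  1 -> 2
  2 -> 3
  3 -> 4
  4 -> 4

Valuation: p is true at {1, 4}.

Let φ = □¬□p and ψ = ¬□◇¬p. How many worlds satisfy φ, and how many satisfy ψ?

1 and 3

For □¬□p:
1: successors {2}; ¬□p there: 2:T. ✓
2: successors {3}; ¬□p there: 3:F. ✗
3: successors {4}; ¬□p there: 4:F. ✗
4: successors {4}; ¬□p there: 4:F. ✗
— 1 world.
For ¬□◇¬p:
1: □◇¬p is T. ✗
2: □◇¬p is F. ✓
3: □◇¬p is F. ✓
4: □◇¬p is F. ✓
— 3 worlds.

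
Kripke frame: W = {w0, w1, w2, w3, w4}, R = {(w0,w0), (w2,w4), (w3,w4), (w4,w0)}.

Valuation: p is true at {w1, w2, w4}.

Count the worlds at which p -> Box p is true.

4

w0: p is F, Box p is F. ✓
w1: p is T, Box p is T. ✓
w2: p is T, Box p is T. ✓
w3: p is F, Box p is T. ✓
w4: p is T, Box p is F. ✗
Satisfying worlds: {w0, w1, w2, w3}.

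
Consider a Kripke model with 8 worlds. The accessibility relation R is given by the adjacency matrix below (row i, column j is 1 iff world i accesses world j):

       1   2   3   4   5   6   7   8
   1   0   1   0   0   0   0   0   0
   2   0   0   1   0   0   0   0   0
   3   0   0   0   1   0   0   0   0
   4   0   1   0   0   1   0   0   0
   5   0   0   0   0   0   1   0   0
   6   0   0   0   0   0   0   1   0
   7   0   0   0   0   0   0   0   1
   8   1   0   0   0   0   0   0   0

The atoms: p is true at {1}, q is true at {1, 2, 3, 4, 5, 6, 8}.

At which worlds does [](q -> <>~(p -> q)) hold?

1: successors {2}; q -> <>~(p -> q) there: 2:F. ✗
2: successors {3}; q -> <>~(p -> q) there: 3:F. ✗
3: successors {4}; q -> <>~(p -> q) there: 4:F. ✗
4: successors {2, 5}; q -> <>~(p -> q) there: 2:F, 5:F. ✗
5: successors {6}; q -> <>~(p -> q) there: 6:F. ✗
6: successors {7}; q -> <>~(p -> q) there: 7:T. ✓
7: successors {8}; q -> <>~(p -> q) there: 8:F. ✗
8: successors {1}; q -> <>~(p -> q) there: 1:F. ✗

{6}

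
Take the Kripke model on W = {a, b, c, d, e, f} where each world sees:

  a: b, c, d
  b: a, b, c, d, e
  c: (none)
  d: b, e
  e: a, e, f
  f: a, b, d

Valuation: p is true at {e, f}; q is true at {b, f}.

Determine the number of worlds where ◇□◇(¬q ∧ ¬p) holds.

a: successors {b, c, d}; □◇(¬q ∧ ¬p) there: b:F, c:T, d:T. ✓
b: successors {a, b, c, d, e}; □◇(¬q ∧ ¬p) there: a:F, b:F, c:T, d:T, e:T. ✓
c: no successors, so ◇□◇(¬q ∧ ¬p) fails. ✗
d: successors {b, e}; □◇(¬q ∧ ¬p) there: b:F, e:T. ✓
e: successors {a, e, f}; □◇(¬q ∧ ¬p) there: a:F, e:T, f:F. ✓
f: successors {a, b, d}; □◇(¬q ∧ ¬p) there: a:F, b:F, d:T. ✓
Satisfying worlds: {a, b, d, e, f}.

5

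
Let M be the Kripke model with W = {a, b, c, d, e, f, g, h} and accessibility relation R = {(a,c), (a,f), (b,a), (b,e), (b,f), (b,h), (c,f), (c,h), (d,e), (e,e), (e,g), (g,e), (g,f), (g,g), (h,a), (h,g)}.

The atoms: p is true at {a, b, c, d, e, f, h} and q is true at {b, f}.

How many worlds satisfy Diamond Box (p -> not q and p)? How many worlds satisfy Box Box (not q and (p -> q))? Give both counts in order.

6 and 1

For Diamond Box (p -> not q and p):
a: successors {c, f}; Box (p -> not q and p) there: c:F, f:T. ✓
b: successors {a, e, f, h}; Box (p -> not q and p) there: a:F, e:T, f:T, h:T. ✓
c: successors {f, h}; Box (p -> not q and p) there: f:T, h:T. ✓
d: successors {e}; Box (p -> not q and p) there: e:T. ✓
e: successors {e, g}; Box (p -> not q and p) there: e:T, g:F. ✓
f: no successors, so Diamond Box (p -> not q and p) fails. ✗
g: successors {e, f, g}; Box (p -> not q and p) there: e:T, f:T, g:F. ✓
h: successors {a, g}; Box (p -> not q and p) there: a:F, g:F. ✗
— 6 worlds.
For Box Box (not q and (p -> q)):
a: successors {c, f}; Box (not q and (p -> q)) there: c:F, f:T. ✗
b: successors {a, e, f, h}; Box (not q and (p -> q)) there: a:F, e:F, f:T, h:F. ✗
c: successors {f, h}; Box (not q and (p -> q)) there: f:T, h:F. ✗
d: successors {e}; Box (not q and (p -> q)) there: e:F. ✗
e: successors {e, g}; Box (not q and (p -> q)) there: e:F, g:F. ✗
f: no successors, so Box Box (not q and (p -> q)) holds vacuously. ✓
g: successors {e, f, g}; Box (not q and (p -> q)) there: e:F, f:T, g:F. ✗
h: successors {a, g}; Box (not q and (p -> q)) there: a:F, g:F. ✗
— 1 world.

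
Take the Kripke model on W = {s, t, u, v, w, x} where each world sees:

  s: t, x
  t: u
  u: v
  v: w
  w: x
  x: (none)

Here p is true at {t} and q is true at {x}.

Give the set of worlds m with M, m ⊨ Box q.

{w, x}

s: successors {t, x}; q there: t:F, x:T. ✗
t: successors {u}; q there: u:F. ✗
u: successors {v}; q there: v:F. ✗
v: successors {w}; q there: w:F. ✗
w: successors {x}; q there: x:T. ✓
x: no successors, so Box q holds vacuously. ✓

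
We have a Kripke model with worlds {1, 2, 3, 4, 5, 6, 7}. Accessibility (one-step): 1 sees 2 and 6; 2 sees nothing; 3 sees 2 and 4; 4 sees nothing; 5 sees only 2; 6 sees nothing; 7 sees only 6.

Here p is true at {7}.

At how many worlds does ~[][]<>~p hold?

1: [][]<>~p is T. ✗
2: [][]<>~p is T. ✗
3: [][]<>~p is T. ✗
4: [][]<>~p is T. ✗
5: [][]<>~p is T. ✗
6: [][]<>~p is T. ✗
7: [][]<>~p is T. ✗
Satisfying worlds: ∅.

0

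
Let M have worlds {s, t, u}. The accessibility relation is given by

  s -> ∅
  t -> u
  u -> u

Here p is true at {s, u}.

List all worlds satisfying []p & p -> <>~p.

{t}

s: []p & p is T, <>~p is F. ✗
t: []p & p is F, <>~p is F. ✓
u: []p & p is T, <>~p is F. ✗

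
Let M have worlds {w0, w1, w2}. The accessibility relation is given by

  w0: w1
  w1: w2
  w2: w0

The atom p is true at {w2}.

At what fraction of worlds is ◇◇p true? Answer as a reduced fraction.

1/3

w0: successors {w1}; ◇p there: w1:T. ✓
w1: successors {w2}; ◇p there: w2:F. ✗
w2: successors {w0}; ◇p there: w0:F. ✗
That's 1 of 3 worlds, so 1/3.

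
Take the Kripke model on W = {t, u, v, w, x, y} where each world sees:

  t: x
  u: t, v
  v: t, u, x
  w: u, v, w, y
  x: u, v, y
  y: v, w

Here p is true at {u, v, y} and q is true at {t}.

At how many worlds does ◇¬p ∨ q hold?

5

t: ◇¬p is T, q is T. ✓
u: ◇¬p is T, q is F. ✓
v: ◇¬p is T, q is F. ✓
w: ◇¬p is T, q is F. ✓
x: ◇¬p is F, q is F. ✗
y: ◇¬p is T, q is F. ✓
Satisfying worlds: {t, u, v, w, y}.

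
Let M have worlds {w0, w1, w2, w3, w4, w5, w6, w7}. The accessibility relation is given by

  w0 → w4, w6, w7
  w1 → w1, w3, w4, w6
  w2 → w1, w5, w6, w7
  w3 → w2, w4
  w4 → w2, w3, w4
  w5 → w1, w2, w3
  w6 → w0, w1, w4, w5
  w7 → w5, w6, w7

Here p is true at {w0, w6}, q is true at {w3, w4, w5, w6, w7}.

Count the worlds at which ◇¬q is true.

6

w0: successors {w4, w6, w7}; ¬q there: w4:F, w6:F, w7:F. ✗
w1: successors {w1, w3, w4, w6}; ¬q there: w1:T, w3:F, w4:F, w6:F. ✓
w2: successors {w1, w5, w6, w7}; ¬q there: w1:T, w5:F, w6:F, w7:F. ✓
w3: successors {w2, w4}; ¬q there: w2:T, w4:F. ✓
w4: successors {w2, w3, w4}; ¬q there: w2:T, w3:F, w4:F. ✓
w5: successors {w1, w2, w3}; ¬q there: w1:T, w2:T, w3:F. ✓
w6: successors {w0, w1, w4, w5}; ¬q there: w0:T, w1:T, w4:F, w5:F. ✓
w7: successors {w5, w6, w7}; ¬q there: w5:F, w6:F, w7:F. ✗
Satisfying worlds: {w1, w2, w3, w4, w5, w6}.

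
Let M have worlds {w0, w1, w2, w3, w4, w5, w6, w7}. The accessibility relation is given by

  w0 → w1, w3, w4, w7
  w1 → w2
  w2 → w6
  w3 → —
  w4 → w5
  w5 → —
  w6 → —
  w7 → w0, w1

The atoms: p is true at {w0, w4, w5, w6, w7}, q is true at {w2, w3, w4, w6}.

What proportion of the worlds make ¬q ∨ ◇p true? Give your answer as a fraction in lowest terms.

w0: ¬q is T, ◇p is T. ✓
w1: ¬q is T, ◇p is F. ✓
w2: ¬q is F, ◇p is T. ✓
w3: ¬q is F, ◇p is F. ✗
w4: ¬q is F, ◇p is T. ✓
w5: ¬q is T, ◇p is F. ✓
w6: ¬q is F, ◇p is F. ✗
w7: ¬q is T, ◇p is T. ✓
That's 6 of 8 worlds, so 6/8 = 3/4.

3/4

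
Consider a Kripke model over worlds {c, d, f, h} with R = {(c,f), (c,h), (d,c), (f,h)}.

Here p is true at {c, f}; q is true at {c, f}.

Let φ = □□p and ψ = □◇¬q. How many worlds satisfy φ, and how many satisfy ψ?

For □□p:
c: successors {f, h}; □p there: f:F, h:T. ✗
d: successors {c}; □p there: c:F. ✗
f: successors {h}; □p there: h:T. ✓
h: no successors, so □□p holds vacuously. ✓
— 2 worlds.
For □◇¬q:
c: successors {f, h}; ◇¬q there: f:T, h:F. ✗
d: successors {c}; ◇¬q there: c:T. ✓
f: successors {h}; ◇¬q there: h:F. ✗
h: no successors, so □◇¬q holds vacuously. ✓
— 2 worlds.

2 and 2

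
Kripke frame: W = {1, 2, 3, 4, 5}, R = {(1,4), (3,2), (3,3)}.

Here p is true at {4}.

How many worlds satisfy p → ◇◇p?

1: p is F, ◇◇p is F. ✓
2: p is F, ◇◇p is F. ✓
3: p is F, ◇◇p is F. ✓
4: p is T, ◇◇p is F. ✗
5: p is F, ◇◇p is F. ✓
Satisfying worlds: {1, 2, 3, 5}.

4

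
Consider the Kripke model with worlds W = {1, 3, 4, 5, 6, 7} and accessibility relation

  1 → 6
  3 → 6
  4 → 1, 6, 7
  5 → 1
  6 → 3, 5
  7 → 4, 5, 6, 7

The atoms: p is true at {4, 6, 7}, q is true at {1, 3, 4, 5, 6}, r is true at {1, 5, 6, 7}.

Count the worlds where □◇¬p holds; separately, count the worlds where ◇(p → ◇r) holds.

For □◇¬p:
1: successors {6}; ◇¬p there: 6:T. ✓
3: successors {6}; ◇¬p there: 6:T. ✓
4: successors {1, 6, 7}; ◇¬p there: 1:F, 6:T, 7:T. ✗
5: successors {1}; ◇¬p there: 1:F. ✗
6: successors {3, 5}; ◇¬p there: 3:F, 5:T. ✗
7: successors {4, 5, 6, 7}; ◇¬p there: 4:T, 5:T, 6:T, 7:T. ✓
— 3 worlds.
For ◇(p → ◇r):
1: successors {6}; p → ◇r there: 6:T. ✓
3: successors {6}; p → ◇r there: 6:T. ✓
4: successors {1, 6, 7}; p → ◇r there: 1:T, 6:T, 7:T. ✓
5: successors {1}; p → ◇r there: 1:T. ✓
6: successors {3, 5}; p → ◇r there: 3:T, 5:T. ✓
7: successors {4, 5, 6, 7}; p → ◇r there: 4:T, 5:T, 6:T, 7:T. ✓
— 6 worlds.

3 and 6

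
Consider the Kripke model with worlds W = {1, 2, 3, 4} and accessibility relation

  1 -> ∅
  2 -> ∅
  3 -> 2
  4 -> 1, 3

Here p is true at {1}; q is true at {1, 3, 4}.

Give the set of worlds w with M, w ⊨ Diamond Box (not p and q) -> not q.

{1, 2}

1: Diamond Box (not p and q) is F, not q is F. ✓
2: Diamond Box (not p and q) is F, not q is T. ✓
3: Diamond Box (not p and q) is T, not q is F. ✗
4: Diamond Box (not p and q) is T, not q is F. ✗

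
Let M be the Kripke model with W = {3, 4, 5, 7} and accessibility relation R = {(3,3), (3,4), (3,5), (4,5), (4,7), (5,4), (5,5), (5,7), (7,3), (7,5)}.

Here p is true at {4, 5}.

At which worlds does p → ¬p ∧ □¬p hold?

{3, 7}

3: p is F, ¬p ∧ □¬p is F. ✓
4: p is T, ¬p ∧ □¬p is F. ✗
5: p is T, ¬p ∧ □¬p is F. ✗
7: p is F, ¬p ∧ □¬p is F. ✓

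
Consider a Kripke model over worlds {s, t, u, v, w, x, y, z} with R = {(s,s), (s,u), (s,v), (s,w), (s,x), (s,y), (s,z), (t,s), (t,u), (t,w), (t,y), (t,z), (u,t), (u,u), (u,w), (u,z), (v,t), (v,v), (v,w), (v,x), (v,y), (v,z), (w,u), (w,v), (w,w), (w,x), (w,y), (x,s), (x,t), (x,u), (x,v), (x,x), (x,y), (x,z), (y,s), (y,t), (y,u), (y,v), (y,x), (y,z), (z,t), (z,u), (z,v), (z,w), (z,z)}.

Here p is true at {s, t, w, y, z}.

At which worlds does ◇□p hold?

∅

s: successors {s, u, v, w, x, y, z}; □p there: s:F, u:F, v:F, w:F, x:F, y:F, z:F. ✗
t: successors {s, u, w, y, z}; □p there: s:F, u:F, w:F, y:F, z:F. ✗
u: successors {t, u, w, z}; □p there: t:F, u:F, w:F, z:F. ✗
v: successors {t, v, w, x, y, z}; □p there: t:F, v:F, w:F, x:F, y:F, z:F. ✗
w: successors {u, v, w, x, y}; □p there: u:F, v:F, w:F, x:F, y:F. ✗
x: successors {s, t, u, v, x, y, z}; □p there: s:F, t:F, u:F, v:F, x:F, y:F, z:F. ✗
y: successors {s, t, u, v, x, z}; □p there: s:F, t:F, u:F, v:F, x:F, z:F. ✗
z: successors {t, u, v, w, z}; □p there: t:F, u:F, v:F, w:F, z:F. ✗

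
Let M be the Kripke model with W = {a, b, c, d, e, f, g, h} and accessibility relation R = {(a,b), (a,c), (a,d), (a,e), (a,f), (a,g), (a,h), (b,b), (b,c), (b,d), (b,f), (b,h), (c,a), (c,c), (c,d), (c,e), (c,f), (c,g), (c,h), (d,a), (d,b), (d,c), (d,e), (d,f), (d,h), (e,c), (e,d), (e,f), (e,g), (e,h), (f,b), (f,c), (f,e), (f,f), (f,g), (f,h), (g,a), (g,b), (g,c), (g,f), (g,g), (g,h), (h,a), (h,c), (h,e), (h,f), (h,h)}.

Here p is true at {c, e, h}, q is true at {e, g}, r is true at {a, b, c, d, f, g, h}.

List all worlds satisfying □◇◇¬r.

a: successors {b, c, d, e, f, g, h}; ◇◇¬r there: b:T, c:T, d:T, e:T, f:T, g:T, h:T. ✓
b: successors {b, c, d, f, h}; ◇◇¬r there: b:T, c:T, d:T, f:T, h:T. ✓
c: successors {a, c, d, e, f, g, h}; ◇◇¬r there: a:T, c:T, d:T, e:T, f:T, g:T, h:T. ✓
d: successors {a, b, c, e, f, h}; ◇◇¬r there: a:T, b:T, c:T, e:T, f:T, h:T. ✓
e: successors {c, d, f, g, h}; ◇◇¬r there: c:T, d:T, f:T, g:T, h:T. ✓
f: successors {b, c, e, f, g, h}; ◇◇¬r there: b:T, c:T, e:T, f:T, g:T, h:T. ✓
g: successors {a, b, c, f, g, h}; ◇◇¬r there: a:T, b:T, c:T, f:T, g:T, h:T. ✓
h: successors {a, c, e, f, h}; ◇◇¬r there: a:T, c:T, e:T, f:T, h:T. ✓

{a, b, c, d, e, f, g, h}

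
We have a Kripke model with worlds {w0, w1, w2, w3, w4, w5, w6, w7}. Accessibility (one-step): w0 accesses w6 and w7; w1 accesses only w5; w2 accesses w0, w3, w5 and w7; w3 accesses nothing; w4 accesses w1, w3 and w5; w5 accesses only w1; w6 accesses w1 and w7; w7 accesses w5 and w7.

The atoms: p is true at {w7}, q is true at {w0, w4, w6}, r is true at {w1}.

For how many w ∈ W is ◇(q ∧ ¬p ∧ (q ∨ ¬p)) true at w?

w0: successors {w6, w7}; q ∧ ¬p ∧ (q ∨ ¬p) there: w6:T, w7:F. ✓
w1: successors {w5}; q ∧ ¬p ∧ (q ∨ ¬p) there: w5:F. ✗
w2: successors {w0, w3, w5, w7}; q ∧ ¬p ∧ (q ∨ ¬p) there: w0:T, w3:F, w5:F, w7:F. ✓
w3: no successors, so ◇(q ∧ ¬p ∧ (q ∨ ¬p)) fails. ✗
w4: successors {w1, w3, w5}; q ∧ ¬p ∧ (q ∨ ¬p) there: w1:F, w3:F, w5:F. ✗
w5: successors {w1}; q ∧ ¬p ∧ (q ∨ ¬p) there: w1:F. ✗
w6: successors {w1, w7}; q ∧ ¬p ∧ (q ∨ ¬p) there: w1:F, w7:F. ✗
w7: successors {w5, w7}; q ∧ ¬p ∧ (q ∨ ¬p) there: w5:F, w7:F. ✗
Satisfying worlds: {w0, w2}.

2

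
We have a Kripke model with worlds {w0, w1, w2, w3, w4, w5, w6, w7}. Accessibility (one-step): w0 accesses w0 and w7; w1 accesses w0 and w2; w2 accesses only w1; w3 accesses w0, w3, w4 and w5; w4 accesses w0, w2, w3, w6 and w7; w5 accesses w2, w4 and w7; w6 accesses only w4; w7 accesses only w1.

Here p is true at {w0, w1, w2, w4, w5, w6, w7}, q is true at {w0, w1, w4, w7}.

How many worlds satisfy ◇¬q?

w0: successors {w0, w7}; ¬q there: w0:F, w7:F. ✗
w1: successors {w0, w2}; ¬q there: w0:F, w2:T. ✓
w2: successors {w1}; ¬q there: w1:F. ✗
w3: successors {w0, w3, w4, w5}; ¬q there: w0:F, w3:T, w4:F, w5:T. ✓
w4: successors {w0, w2, w3, w6, w7}; ¬q there: w0:F, w2:T, w3:T, w6:T, w7:F. ✓
w5: successors {w2, w4, w7}; ¬q there: w2:T, w4:F, w7:F. ✓
w6: successors {w4}; ¬q there: w4:F. ✗
w7: successors {w1}; ¬q there: w1:F. ✗
Satisfying worlds: {w1, w3, w4, w5}.

4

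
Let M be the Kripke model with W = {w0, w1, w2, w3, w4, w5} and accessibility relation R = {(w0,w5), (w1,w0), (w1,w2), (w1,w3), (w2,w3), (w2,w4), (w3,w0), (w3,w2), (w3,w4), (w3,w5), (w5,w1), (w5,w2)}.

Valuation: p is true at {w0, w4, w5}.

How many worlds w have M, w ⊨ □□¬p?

2

w0: successors {w5}; □¬p there: w5:T. ✓
w1: successors {w0, w2, w3}; □¬p there: w0:F, w2:F, w3:F. ✗
w2: successors {w3, w4}; □¬p there: w3:F, w4:T. ✗
w3: successors {w0, w2, w4, w5}; □¬p there: w0:F, w2:F, w4:T, w5:T. ✗
w4: no successors, so □□¬p holds vacuously. ✓
w5: successors {w1, w2}; □¬p there: w1:F, w2:F. ✗
Satisfying worlds: {w0, w4}.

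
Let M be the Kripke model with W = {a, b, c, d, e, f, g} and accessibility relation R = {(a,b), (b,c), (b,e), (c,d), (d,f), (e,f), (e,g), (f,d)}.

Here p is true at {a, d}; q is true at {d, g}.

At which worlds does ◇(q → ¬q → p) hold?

a: successors {b}; q → ¬q → p there: b:T. ✓
b: successors {c, e}; q → ¬q → p there: c:T, e:T. ✓
c: successors {d}; q → ¬q → p there: d:T. ✓
d: successors {f}; q → ¬q → p there: f:T. ✓
e: successors {f, g}; q → ¬q → p there: f:T, g:T. ✓
f: successors {d}; q → ¬q → p there: d:T. ✓
g: no successors, so ◇(q → ¬q → p) fails. ✗

{a, b, c, d, e, f}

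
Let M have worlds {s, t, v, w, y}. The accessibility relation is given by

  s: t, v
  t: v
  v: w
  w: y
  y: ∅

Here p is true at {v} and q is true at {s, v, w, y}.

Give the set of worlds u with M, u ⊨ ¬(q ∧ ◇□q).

{t, y}

s: q ∧ ◇□q is T. ✗
t: q ∧ ◇□q is F. ✓
v: q ∧ ◇□q is T. ✗
w: q ∧ ◇□q is T. ✗
y: q ∧ ◇□q is F. ✓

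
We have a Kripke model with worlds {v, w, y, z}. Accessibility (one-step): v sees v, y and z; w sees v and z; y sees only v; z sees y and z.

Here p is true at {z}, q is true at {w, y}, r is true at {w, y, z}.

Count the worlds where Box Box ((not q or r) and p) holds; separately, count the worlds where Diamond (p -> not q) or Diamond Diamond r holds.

For Box Box ((not q or r) and p):
v: successors {v, y, z}; Box ((not q or r) and p) there: v:F, y:F, z:F. ✗
w: successors {v, z}; Box ((not q or r) and p) there: v:F, z:F. ✗
y: successors {v}; Box ((not q or r) and p) there: v:F. ✗
z: successors {y, z}; Box ((not q or r) and p) there: y:F, z:F. ✗
— 0 worlds.
For Diamond (p -> not q) or Diamond Diamond r:
v: Diamond (p -> not q) is T, Diamond Diamond r is T. ✓
w: Diamond (p -> not q) is T, Diamond Diamond r is T. ✓
y: Diamond (p -> not q) is T, Diamond Diamond r is T. ✓
z: Diamond (p -> not q) is T, Diamond Diamond r is T. ✓
— 4 worlds.

0 and 4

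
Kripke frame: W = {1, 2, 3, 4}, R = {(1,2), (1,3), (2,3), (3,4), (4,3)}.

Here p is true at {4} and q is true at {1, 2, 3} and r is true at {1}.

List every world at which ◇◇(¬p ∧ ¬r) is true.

1: successors {2, 3}; ◇(¬p ∧ ¬r) there: 2:T, 3:F. ✓
2: successors {3}; ◇(¬p ∧ ¬r) there: 3:F. ✗
3: successors {4}; ◇(¬p ∧ ¬r) there: 4:T. ✓
4: successors {3}; ◇(¬p ∧ ¬r) there: 3:F. ✗

{1, 3}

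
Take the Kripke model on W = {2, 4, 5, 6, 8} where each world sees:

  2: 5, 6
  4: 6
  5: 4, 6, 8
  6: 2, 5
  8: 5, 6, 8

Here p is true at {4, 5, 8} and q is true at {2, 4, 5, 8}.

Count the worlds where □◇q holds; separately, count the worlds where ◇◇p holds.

4 and 5

For □◇q:
2: successors {5, 6}; ◇q there: 5:T, 6:T. ✓
4: successors {6}; ◇q there: 6:T. ✓
5: successors {4, 6, 8}; ◇q there: 4:F, 6:T, 8:T. ✗
6: successors {2, 5}; ◇q there: 2:T, 5:T. ✓
8: successors {5, 6, 8}; ◇q there: 5:T, 6:T, 8:T. ✓
— 4 worlds.
For ◇◇p:
2: successors {5, 6}; ◇p there: 5:T, 6:T. ✓
4: successors {6}; ◇p there: 6:T. ✓
5: successors {4, 6, 8}; ◇p there: 4:F, 6:T, 8:T. ✓
6: successors {2, 5}; ◇p there: 2:T, 5:T. ✓
8: successors {5, 6, 8}; ◇p there: 5:T, 6:T, 8:T. ✓
— 5 worlds.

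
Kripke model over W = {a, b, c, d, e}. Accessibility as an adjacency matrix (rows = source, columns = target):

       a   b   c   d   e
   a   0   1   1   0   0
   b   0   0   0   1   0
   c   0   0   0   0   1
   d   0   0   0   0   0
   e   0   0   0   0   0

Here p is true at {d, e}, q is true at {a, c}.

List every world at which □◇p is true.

a: successors {b, c}; ◇p there: b:T, c:T. ✓
b: successors {d}; ◇p there: d:F. ✗
c: successors {e}; ◇p there: e:F. ✗
d: no successors, so □◇p holds vacuously. ✓
e: no successors, so □◇p holds vacuously. ✓

{a, d, e}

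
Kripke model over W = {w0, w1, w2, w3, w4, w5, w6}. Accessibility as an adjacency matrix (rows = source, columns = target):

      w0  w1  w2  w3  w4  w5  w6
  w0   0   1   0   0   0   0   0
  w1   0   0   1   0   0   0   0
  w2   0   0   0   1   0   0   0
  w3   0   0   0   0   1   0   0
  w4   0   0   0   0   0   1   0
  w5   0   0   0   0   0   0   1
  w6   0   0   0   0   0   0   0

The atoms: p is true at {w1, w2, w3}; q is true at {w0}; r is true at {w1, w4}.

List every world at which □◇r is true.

w0: successors {w1}; ◇r there: w1:F. ✗
w1: successors {w2}; ◇r there: w2:F. ✗
w2: successors {w3}; ◇r there: w3:T. ✓
w3: successors {w4}; ◇r there: w4:F. ✗
w4: successors {w5}; ◇r there: w5:F. ✗
w5: successors {w6}; ◇r there: w6:F. ✗
w6: no successors, so □◇r holds vacuously. ✓

{w2, w6}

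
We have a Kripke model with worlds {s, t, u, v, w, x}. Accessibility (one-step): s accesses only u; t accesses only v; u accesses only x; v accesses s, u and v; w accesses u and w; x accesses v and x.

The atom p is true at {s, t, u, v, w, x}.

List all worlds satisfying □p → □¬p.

∅

s: □p is T, □¬p is F. ✗
t: □p is T, □¬p is F. ✗
u: □p is T, □¬p is F. ✗
v: □p is T, □¬p is F. ✗
w: □p is T, □¬p is F. ✗
x: □p is T, □¬p is F. ✗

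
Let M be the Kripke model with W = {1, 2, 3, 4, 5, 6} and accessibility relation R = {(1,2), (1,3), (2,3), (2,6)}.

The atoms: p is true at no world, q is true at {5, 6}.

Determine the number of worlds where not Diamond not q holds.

4

1: Diamond not q is T. ✗
2: Diamond not q is T. ✗
3: Diamond not q is F. ✓
4: Diamond not q is F. ✓
5: Diamond not q is F. ✓
6: Diamond not q is F. ✓
Satisfying worlds: {3, 4, 5, 6}.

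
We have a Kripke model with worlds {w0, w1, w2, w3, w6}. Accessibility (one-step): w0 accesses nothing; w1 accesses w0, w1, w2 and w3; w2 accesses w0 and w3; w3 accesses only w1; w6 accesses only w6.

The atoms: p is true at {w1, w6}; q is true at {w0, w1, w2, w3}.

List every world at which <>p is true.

w0: no successors, so <>p fails. ✗
w1: successors {w0, w1, w2, w3}; p there: w0:F, w1:T, w2:F, w3:F. ✓
w2: successors {w0, w3}; p there: w0:F, w3:F. ✗
w3: successors {w1}; p there: w1:T. ✓
w6: successors {w6}; p there: w6:T. ✓

{w1, w3, w6}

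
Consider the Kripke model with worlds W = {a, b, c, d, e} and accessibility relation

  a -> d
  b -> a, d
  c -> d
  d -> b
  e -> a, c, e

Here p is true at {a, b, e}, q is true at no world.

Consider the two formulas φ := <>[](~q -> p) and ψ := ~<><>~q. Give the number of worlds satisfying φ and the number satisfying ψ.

For <>[](~q -> p):
a: successors {d}; [](~q -> p) there: d:T. ✓
b: successors {a, d}; [](~q -> p) there: a:F, d:T. ✓
c: successors {d}; [](~q -> p) there: d:T. ✓
d: successors {b}; [](~q -> p) there: b:F. ✗
e: successors {a, c, e}; [](~q -> p) there: a:F, c:F, e:F. ✗
— 3 worlds.
For ~<><>~q:
a: <><>~q is T. ✗
b: <><>~q is T. ✗
c: <><>~q is T. ✗
d: <><>~q is T. ✗
e: <><>~q is T. ✗
— 0 worlds.

3 and 0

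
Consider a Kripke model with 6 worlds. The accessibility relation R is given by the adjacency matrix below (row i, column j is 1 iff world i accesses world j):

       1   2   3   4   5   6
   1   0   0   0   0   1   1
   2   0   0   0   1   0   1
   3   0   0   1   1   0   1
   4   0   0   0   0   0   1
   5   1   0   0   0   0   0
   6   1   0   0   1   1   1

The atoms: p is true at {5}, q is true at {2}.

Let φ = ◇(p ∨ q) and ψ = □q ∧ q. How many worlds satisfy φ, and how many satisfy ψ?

2 and 0

For ◇(p ∨ q):
1: successors {5, 6}; p ∨ q there: 5:T, 6:F. ✓
2: successors {4, 6}; p ∨ q there: 4:F, 6:F. ✗
3: successors {3, 4, 6}; p ∨ q there: 3:F, 4:F, 6:F. ✗
4: successors {6}; p ∨ q there: 6:F. ✗
5: successors {1}; p ∨ q there: 1:F. ✗
6: successors {1, 4, 5, 6}; p ∨ q there: 1:F, 4:F, 5:T, 6:F. ✓
— 2 worlds.
For □q ∧ q:
1: □q is F, q is F. ✗
2: □q is F, q is T. ✗
3: □q is F, q is F. ✗
4: □q is F, q is F. ✗
5: □q is F, q is F. ✗
6: □q is F, q is F. ✗
— 0 worlds.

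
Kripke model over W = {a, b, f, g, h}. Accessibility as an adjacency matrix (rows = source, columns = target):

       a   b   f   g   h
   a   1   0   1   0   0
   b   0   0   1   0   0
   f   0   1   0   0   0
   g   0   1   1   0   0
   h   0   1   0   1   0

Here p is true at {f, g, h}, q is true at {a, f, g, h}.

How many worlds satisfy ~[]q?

3

a: []q is T. ✗
b: []q is T. ✗
f: []q is F. ✓
g: []q is F. ✓
h: []q is F. ✓
Satisfying worlds: {f, g, h}.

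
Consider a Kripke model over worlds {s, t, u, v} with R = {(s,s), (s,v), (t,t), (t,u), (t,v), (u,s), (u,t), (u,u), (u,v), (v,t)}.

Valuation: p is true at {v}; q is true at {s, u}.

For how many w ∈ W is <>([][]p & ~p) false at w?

s: successors {s, v}; [][]p & ~p there: s:F, v:F. ✗
t: successors {t, u, v}; [][]p & ~p there: t:F, u:F, v:F. ✗
u: successors {s, t, u, v}; [][]p & ~p there: s:F, t:F, u:F, v:F. ✗
v: successors {t}; [][]p & ~p there: t:F. ✗
Satisfying worlds: ∅.
So <>([][]p & ~p) fails at the other 4 worlds.

4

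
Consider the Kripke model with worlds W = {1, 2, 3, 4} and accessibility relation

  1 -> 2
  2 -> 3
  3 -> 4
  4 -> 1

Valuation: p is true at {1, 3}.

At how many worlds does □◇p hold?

1: successors {2}; ◇p there: 2:T. ✓
2: successors {3}; ◇p there: 3:F. ✗
3: successors {4}; ◇p there: 4:T. ✓
4: successors {1}; ◇p there: 1:F. ✗
Satisfying worlds: {1, 3}.

2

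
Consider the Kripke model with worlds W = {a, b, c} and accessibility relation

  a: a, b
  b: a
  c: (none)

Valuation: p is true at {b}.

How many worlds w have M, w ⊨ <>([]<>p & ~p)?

0

a: successors {a, b}; []<>p & ~p there: a:F, b:F. ✗
b: successors {a}; []<>p & ~p there: a:F. ✗
c: no successors, so <>([]<>p & ~p) fails. ✗
Satisfying worlds: ∅.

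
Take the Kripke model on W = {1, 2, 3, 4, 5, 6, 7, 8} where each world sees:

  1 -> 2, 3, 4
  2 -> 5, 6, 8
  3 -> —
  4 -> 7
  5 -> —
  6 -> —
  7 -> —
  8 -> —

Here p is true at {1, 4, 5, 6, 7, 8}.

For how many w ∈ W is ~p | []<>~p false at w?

2

1: ~p is F, []<>~p is F. ✗
2: ~p is T, []<>~p is F. ✓
3: ~p is T, []<>~p is T. ✓
4: ~p is F, []<>~p is F. ✗
5: ~p is F, []<>~p is T. ✓
6: ~p is F, []<>~p is T. ✓
7: ~p is F, []<>~p is T. ✓
8: ~p is F, []<>~p is T. ✓
Satisfying worlds: {2, 3, 5, 6, 7, 8}.
So ~p | []<>~p fails at the other 2 worlds.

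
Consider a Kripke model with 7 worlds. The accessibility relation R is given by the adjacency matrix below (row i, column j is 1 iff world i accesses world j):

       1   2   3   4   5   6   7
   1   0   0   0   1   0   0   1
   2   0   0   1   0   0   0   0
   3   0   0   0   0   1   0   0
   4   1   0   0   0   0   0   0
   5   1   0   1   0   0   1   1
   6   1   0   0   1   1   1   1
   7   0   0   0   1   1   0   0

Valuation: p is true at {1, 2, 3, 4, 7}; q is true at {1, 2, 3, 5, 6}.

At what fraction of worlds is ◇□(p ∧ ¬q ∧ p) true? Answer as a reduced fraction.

3/7

1: successors {4, 7}; □(p ∧ ¬q ∧ p) there: 4:F, 7:F. ✗
2: successors {3}; □(p ∧ ¬q ∧ p) there: 3:F. ✗
3: successors {5}; □(p ∧ ¬q ∧ p) there: 5:F. ✗
4: successors {1}; □(p ∧ ¬q ∧ p) there: 1:T. ✓
5: successors {1, 3, 6, 7}; □(p ∧ ¬q ∧ p) there: 1:T, 3:F, 6:F, 7:F. ✓
6: successors {1, 4, 5, 6, 7}; □(p ∧ ¬q ∧ p) there: 1:T, 4:F, 5:F, 6:F, 7:F. ✓
7: successors {4, 5}; □(p ∧ ¬q ∧ p) there: 4:F, 5:F. ✗
That's 3 of 7 worlds, so 3/7.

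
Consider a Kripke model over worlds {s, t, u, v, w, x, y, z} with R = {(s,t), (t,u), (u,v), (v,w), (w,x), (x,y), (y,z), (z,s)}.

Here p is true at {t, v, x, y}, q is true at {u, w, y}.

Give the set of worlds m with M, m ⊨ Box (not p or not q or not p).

{s, t, u, v, w, y, z}

s: successors {t}; not p or not q or not p there: t:T. ✓
t: successors {u}; not p or not q or not p there: u:T. ✓
u: successors {v}; not p or not q or not p there: v:T. ✓
v: successors {w}; not p or not q or not p there: w:T. ✓
w: successors {x}; not p or not q or not p there: x:T. ✓
x: successors {y}; not p or not q or not p there: y:F. ✗
y: successors {z}; not p or not q or not p there: z:T. ✓
z: successors {s}; not p or not q or not p there: s:T. ✓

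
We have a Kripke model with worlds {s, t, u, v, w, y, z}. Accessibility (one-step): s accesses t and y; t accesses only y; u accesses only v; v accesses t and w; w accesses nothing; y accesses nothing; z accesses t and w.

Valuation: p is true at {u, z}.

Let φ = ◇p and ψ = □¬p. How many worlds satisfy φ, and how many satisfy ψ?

0 and 7

For ◇p:
s: successors {t, y}; p there: t:F, y:F. ✗
t: successors {y}; p there: y:F. ✗
u: successors {v}; p there: v:F. ✗
v: successors {t, w}; p there: t:F, w:F. ✗
w: no successors, so ◇p fails. ✗
y: no successors, so ◇p fails. ✗
z: successors {t, w}; p there: t:F, w:F. ✗
— 0 worlds.
For □¬p:
s: successors {t, y}; ¬p there: t:T, y:T. ✓
t: successors {y}; ¬p there: y:T. ✓
u: successors {v}; ¬p there: v:T. ✓
v: successors {t, w}; ¬p there: t:T, w:T. ✓
w: no successors, so □¬p holds vacuously. ✓
y: no successors, so □¬p holds vacuously. ✓
z: successors {t, w}; ¬p there: t:T, w:T. ✓
— 7 worlds.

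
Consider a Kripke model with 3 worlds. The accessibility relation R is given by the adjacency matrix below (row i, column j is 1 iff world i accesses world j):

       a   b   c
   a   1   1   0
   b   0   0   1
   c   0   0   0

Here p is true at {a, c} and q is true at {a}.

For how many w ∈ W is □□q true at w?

2

a: successors {a, b}; □q there: a:F, b:F. ✗
b: successors {c}; □q there: c:T. ✓
c: no successors, so □□q holds vacuously. ✓
Satisfying worlds: {b, c}.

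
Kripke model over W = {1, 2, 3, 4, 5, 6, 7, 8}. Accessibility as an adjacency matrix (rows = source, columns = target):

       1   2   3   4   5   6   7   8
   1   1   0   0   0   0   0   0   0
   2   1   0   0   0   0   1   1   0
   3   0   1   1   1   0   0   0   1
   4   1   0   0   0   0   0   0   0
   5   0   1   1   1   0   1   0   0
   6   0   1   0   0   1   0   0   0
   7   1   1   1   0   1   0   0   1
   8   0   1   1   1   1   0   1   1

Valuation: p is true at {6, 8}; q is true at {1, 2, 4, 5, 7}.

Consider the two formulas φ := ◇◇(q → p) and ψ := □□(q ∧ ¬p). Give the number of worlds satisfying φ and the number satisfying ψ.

6 and 2

For ◇◇(q → p):
1: successors {1}; ◇(q → p) there: 1:F. ✗
2: successors {1, 6, 7}; ◇(q → p) there: 1:F, 6:F, 7:T. ✓
3: successors {2, 3, 4, 8}; ◇(q → p) there: 2:T, 3:T, 4:F, 8:T. ✓
4: successors {1}; ◇(q → p) there: 1:F. ✗
5: successors {2, 3, 4, 6}; ◇(q → p) there: 2:T, 3:T, 4:F, 6:F. ✓
6: successors {2, 5}; ◇(q → p) there: 2:T, 5:T. ✓
7: successors {1, 2, 3, 5, 8}; ◇(q → p) there: 1:F, 2:T, 3:T, 5:T, 8:T. ✓
8: successors {2, 3, 4, 5, 7, 8}; ◇(q → p) there: 2:T, 3:T, 4:F, 5:T, 7:T, 8:T. ✓
— 6 worlds.
For □□(q ∧ ¬p):
1: successors {1}; □(q ∧ ¬p) there: 1:T. ✓
2: successors {1, 6, 7}; □(q ∧ ¬p) there: 1:T, 6:T, 7:F. ✗
3: successors {2, 3, 4, 8}; □(q ∧ ¬p) there: 2:F, 3:F, 4:T, 8:F. ✗
4: successors {1}; □(q ∧ ¬p) there: 1:T. ✓
5: successors {2, 3, 4, 6}; □(q ∧ ¬p) there: 2:F, 3:F, 4:T, 6:T. ✗
6: successors {2, 5}; □(q ∧ ¬p) there: 2:F, 5:F. ✗
7: successors {1, 2, 3, 5, 8}; □(q ∧ ¬p) there: 1:T, 2:F, 3:F, 5:F, 8:F. ✗
8: successors {2, 3, 4, 5, 7, 8}; □(q ∧ ¬p) there: 2:F, 3:F, 4:T, 5:F, 7:F, 8:F. ✗
— 2 worlds.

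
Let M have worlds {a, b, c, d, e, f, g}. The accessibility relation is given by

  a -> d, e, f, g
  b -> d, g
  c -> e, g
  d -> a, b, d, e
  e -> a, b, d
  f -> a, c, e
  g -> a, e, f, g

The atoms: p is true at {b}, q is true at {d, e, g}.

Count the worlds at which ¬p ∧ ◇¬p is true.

6

a: ¬p is T, ◇¬p is T. ✓
b: ¬p is F, ◇¬p is T. ✗
c: ¬p is T, ◇¬p is T. ✓
d: ¬p is T, ◇¬p is T. ✓
e: ¬p is T, ◇¬p is T. ✓
f: ¬p is T, ◇¬p is T. ✓
g: ¬p is T, ◇¬p is T. ✓
Satisfying worlds: {a, c, d, e, f, g}.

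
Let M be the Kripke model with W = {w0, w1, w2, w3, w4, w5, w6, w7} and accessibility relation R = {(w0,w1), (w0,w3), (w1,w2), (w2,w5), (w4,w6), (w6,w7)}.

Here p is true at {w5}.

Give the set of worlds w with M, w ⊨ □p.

w0: successors {w1, w3}; p there: w1:F, w3:F. ✗
w1: successors {w2}; p there: w2:F. ✗
w2: successors {w5}; p there: w5:T. ✓
w3: no successors, so □p holds vacuously. ✓
w4: successors {w6}; p there: w6:F. ✗
w5: no successors, so □p holds vacuously. ✓
w6: successors {w7}; p there: w7:F. ✗
w7: no successors, so □p holds vacuously. ✓

{w2, w3, w5, w7}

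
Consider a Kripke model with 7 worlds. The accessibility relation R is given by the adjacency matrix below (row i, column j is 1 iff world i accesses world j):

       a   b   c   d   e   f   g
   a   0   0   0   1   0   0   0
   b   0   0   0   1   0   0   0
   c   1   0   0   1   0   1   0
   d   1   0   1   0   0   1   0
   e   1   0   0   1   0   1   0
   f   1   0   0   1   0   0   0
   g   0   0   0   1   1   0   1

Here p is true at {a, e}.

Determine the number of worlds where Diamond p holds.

a: successors {d}; p there: d:F. ✗
b: successors {d}; p there: d:F. ✗
c: successors {a, d, f}; p there: a:T, d:F, f:F. ✓
d: successors {a, c, f}; p there: a:T, c:F, f:F. ✓
e: successors {a, d, f}; p there: a:T, d:F, f:F. ✓
f: successors {a, d}; p there: a:T, d:F. ✓
g: successors {d, e, g}; p there: d:F, e:T, g:F. ✓
Satisfying worlds: {c, d, e, f, g}.

5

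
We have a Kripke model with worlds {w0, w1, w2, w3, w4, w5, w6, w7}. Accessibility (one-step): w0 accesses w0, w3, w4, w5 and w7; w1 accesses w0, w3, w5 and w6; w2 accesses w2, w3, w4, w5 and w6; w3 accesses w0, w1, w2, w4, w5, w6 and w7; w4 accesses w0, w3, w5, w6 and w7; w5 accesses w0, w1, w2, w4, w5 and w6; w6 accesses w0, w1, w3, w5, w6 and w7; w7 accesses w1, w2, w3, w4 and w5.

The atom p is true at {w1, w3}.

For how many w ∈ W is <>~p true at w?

8

w0: successors {w0, w3, w4, w5, w7}; ~p there: w0:T, w3:F, w4:T, w5:T, w7:T. ✓
w1: successors {w0, w3, w5, w6}; ~p there: w0:T, w3:F, w5:T, w6:T. ✓
w2: successors {w2, w3, w4, w5, w6}; ~p there: w2:T, w3:F, w4:T, w5:T, w6:T. ✓
w3: successors {w0, w1, w2, w4, w5, w6, w7}; ~p there: w0:T, w1:F, w2:T, w4:T, w5:T, w6:T, w7:T. ✓
w4: successors {w0, w3, w5, w6, w7}; ~p there: w0:T, w3:F, w5:T, w6:T, w7:T. ✓
w5: successors {w0, w1, w2, w4, w5, w6}; ~p there: w0:T, w1:F, w2:T, w4:T, w5:T, w6:T. ✓
w6: successors {w0, w1, w3, w5, w6, w7}; ~p there: w0:T, w1:F, w3:F, w5:T, w6:T, w7:T. ✓
w7: successors {w1, w2, w3, w4, w5}; ~p there: w1:F, w2:T, w3:F, w4:T, w5:T. ✓
Satisfying worlds: {w0, w1, w2, w3, w4, w5, w6, w7}.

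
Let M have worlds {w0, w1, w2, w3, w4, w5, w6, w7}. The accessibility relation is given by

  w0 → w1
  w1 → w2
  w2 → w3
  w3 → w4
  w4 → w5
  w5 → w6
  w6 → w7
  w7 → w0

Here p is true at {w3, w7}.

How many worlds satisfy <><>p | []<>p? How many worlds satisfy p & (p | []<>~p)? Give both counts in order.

2 and 2

For <><>p | []<>p:
w0: <><>p is F, []<>p is F. ✗
w1: <><>p is T, []<>p is T. ✓
w2: <><>p is F, []<>p is F. ✗
w3: <><>p is F, []<>p is F. ✗
w4: <><>p is F, []<>p is F. ✗
w5: <><>p is T, []<>p is T. ✓
w6: <><>p is F, []<>p is F. ✗
w7: <><>p is F, []<>p is F. ✗
— 2 worlds.
For p & (p | []<>~p):
w0: p is F, p | []<>~p is T. ✗
w1: p is F, p | []<>~p is F. ✗
w2: p is F, p | []<>~p is T. ✗
w3: p is T, p | []<>~p is T. ✓
w4: p is F, p | []<>~p is T. ✗
w5: p is F, p | []<>~p is F. ✗
w6: p is F, p | []<>~p is T. ✗
w7: p is T, p | []<>~p is T. ✓
— 2 worlds.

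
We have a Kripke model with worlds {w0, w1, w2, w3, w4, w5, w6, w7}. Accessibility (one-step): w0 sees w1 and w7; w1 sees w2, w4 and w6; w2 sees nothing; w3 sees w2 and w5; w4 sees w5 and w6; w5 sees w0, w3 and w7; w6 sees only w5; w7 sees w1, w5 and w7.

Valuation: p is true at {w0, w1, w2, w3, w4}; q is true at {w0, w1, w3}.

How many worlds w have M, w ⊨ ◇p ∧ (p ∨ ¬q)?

w0: ◇p is T, p ∨ ¬q is T. ✓
w1: ◇p is T, p ∨ ¬q is T. ✓
w2: ◇p is F, p ∨ ¬q is T. ✗
w3: ◇p is T, p ∨ ¬q is T. ✓
w4: ◇p is F, p ∨ ¬q is T. ✗
w5: ◇p is T, p ∨ ¬q is T. ✓
w6: ◇p is F, p ∨ ¬q is T. ✗
w7: ◇p is T, p ∨ ¬q is T. ✓
Satisfying worlds: {w0, w1, w3, w5, w7}.

5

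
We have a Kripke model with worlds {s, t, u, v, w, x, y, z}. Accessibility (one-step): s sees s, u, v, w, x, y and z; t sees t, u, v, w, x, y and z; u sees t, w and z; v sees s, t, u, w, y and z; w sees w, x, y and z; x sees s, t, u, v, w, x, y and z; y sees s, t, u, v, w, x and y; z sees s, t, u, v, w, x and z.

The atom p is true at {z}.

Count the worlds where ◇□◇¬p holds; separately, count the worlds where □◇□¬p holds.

8 and 0

For ◇□◇¬p:
s: successors {s, u, v, w, x, y, z}; □◇¬p there: s:T, u:T, v:T, w:T, x:T, y:T, z:T. ✓
t: successors {t, u, v, w, x, y, z}; □◇¬p there: t:T, u:T, v:T, w:T, x:T, y:T, z:T. ✓
u: successors {t, w, z}; □◇¬p there: t:T, w:T, z:T. ✓
v: successors {s, t, u, w, y, z}; □◇¬p there: s:T, t:T, u:T, w:T, y:T, z:T. ✓
w: successors {w, x, y, z}; □◇¬p there: w:T, x:T, y:T, z:T. ✓
x: successors {s, t, u, v, w, x, y, z}; □◇¬p there: s:T, t:T, u:T, v:T, w:T, x:T, y:T, z:T. ✓
y: successors {s, t, u, v, w, x, y}; □◇¬p there: s:T, t:T, u:T, v:T, w:T, x:T, y:T. ✓
z: successors {s, t, u, v, w, x, z}; □◇¬p there: s:T, t:T, u:T, v:T, w:T, x:T, z:T. ✓
— 8 worlds.
For □◇□¬p:
s: successors {s, u, v, w, x, y, z}; ◇□¬p there: s:T, u:F, v:T, w:T, x:T, y:T, z:F. ✗
t: successors {t, u, v, w, x, y, z}; ◇□¬p there: t:T, u:F, v:T, w:T, x:T, y:T, z:F. ✗
u: successors {t, w, z}; ◇□¬p there: t:T, w:T, z:F. ✗
v: successors {s, t, u, w, y, z}; ◇□¬p there: s:T, t:T, u:F, w:T, y:T, z:F. ✗
w: successors {w, x, y, z}; ◇□¬p there: w:T, x:T, y:T, z:F. ✗
x: successors {s, t, u, v, w, x, y, z}; ◇□¬p there: s:T, t:T, u:F, v:T, w:T, x:T, y:T, z:F. ✗
y: successors {s, t, u, v, w, x, y}; ◇□¬p there: s:T, t:T, u:F, v:T, w:T, x:T, y:T. ✗
z: successors {s, t, u, v, w, x, z}; ◇□¬p there: s:T, t:T, u:F, v:T, w:T, x:T, z:F. ✗
— 0 worlds.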